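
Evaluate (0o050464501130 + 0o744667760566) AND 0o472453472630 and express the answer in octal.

0o10050460610

Add column by column in base 8, right to left:
  0+6 = 6
  3+6 = 1 carry 1
  1+5+1 = 7
  1+0 = 1
  0+6 = 6
  5+7 = 4 carry 1
  4+7+1 = 4 carry 1
  6+6+1 = 5 carry 1
  4+6+1 = 3 carry 1
  0+4+1 = 5
  5+4 = 1 carry 1
  0+7+1 = 0 carry 1
  final carry 1
Sum = 0o1015354461716; now AND with 0o472453472630:
  1&0=0, 0&4=0, 1&7=1, 5&2=0, 3&4=0, 5&5=5, 4&3=0, 4&4=4, 6&7=6, 1&2=0, 7&6=6, 1&3=1, 6&0=0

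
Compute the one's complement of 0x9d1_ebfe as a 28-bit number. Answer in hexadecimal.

Each hex digit d becomes f−d:
  9→6, d→2, 1→e, e→1, b→4, f→0, e→1

0x62e1401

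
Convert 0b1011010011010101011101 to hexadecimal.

Group the bits into nibbles: 0010 1101 0011 0101 0101 1101 → 2D355D.

0x2D355D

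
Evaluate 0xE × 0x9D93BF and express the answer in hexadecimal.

Multiply each base-16 digit by 14, carrying:
  F×14 = 210 → write 2 carry 13
  B×14+13 = 167 → write 7 carry 10
  3×14+10 = 52 → write 4 carry 3
  9×14+3 = 129 → write 1 carry 8
  D×14+8 = 190 → write E carry 11
  9×14+11 = 137 → write 9 carry 8
  remaining carry: 8

0x89E1472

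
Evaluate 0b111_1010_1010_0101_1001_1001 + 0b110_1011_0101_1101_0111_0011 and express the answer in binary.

Add column by column in base 2, right to left:
  1+1 = 0 carry 1
  0+1+1 = 0 carry 1
  0+0+1 = 1
  1+0 = 1
  1+1 = 0 carry 1
  0+1+1 = 0 carry 1
  0+1+1 = 0 carry 1
  1+0+1 = 0 carry 1
  1+1+1 = 1 carry 1
  0+0+1 = 1
  1+1 = 0 carry 1
  0+1+1 = 0 carry 1
  0+1+1 = 0 carry 1
  1+0+1 = 0 carry 1
  0+1+1 = 0 carry 1
  1+0+1 = 0 carry 1
  0+1+1 = 0 carry 1
  1+1+1 = 1 carry 1
  0+0+1 = 1
  1+1 = 0 carry 1
  1+0+1 = 0 carry 1
  1+1+1 = 1 carry 1
  1+1+1 = 1 carry 1
  final carry 1

0b111001100000001100001100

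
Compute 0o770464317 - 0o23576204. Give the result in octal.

0o744666113

Subtract column by column in base 8:
  7-4 → 3
  1-0 → 1
  3-2 → 1
  4-6 → 6 (borrow)
  6-7-1 → 6 (borrow)
  4-5-1 → 6 (borrow)
  0-3-1 → 4 (borrow)
  7-2-1 → 4
  7-0 → 7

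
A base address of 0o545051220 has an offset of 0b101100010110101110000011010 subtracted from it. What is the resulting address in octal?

0o2173166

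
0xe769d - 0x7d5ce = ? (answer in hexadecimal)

0x6a0cf

Subtract column by column in base 16:
  d-e → f (borrow)
  9-c-1 → c (borrow)
  6-5-1 → 0
  7-d → a (borrow)
  e-7-1 → 6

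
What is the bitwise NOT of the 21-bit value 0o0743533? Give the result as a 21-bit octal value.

0o7034244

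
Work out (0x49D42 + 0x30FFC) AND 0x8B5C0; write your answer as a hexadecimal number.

0xA500

Add column by column in base 16, right to left:
  2+C = E
  4+F = 3 carry 1
  D+F+1 = D carry 1
  9+0+1 = A
  4+3 = 7
Sum = 0x7AD3E; now AND with 0x8B5C0:
  7&8=0, A&B=A, D&5=5, 3&C=0, E&0=0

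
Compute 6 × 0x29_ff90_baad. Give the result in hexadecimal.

Multiply each base-16 digit by 6, carrying:
  d×6 = 78 → write e carry 4
  a×6+4 = 64 → write 0 carry 4
  a×6+4 = 64 → write 0 carry 4
  b×6+4 = 70 → write 6 carry 4
  0×6+4 = 4 → write 4
  9×6 = 54 → write 6 carry 3
  f×6+3 = 93 → write d carry 5
  f×6+5 = 95 → write f carry 5
  9×6+5 = 59 → write b carry 3
  2×6+3 = 15 → write f

0xfbfd64600e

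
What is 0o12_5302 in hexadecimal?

0xAAC2

Each octal digit is 3 bits: 1=001 2=010 5=101 3=011 0=000 2=010.
Group the bits into nibbles: 1010 1010 1100 0010 → AAC2.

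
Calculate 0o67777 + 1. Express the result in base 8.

The trailing 4 digits are 7 (max in base 8), so adding 1 cascades: they roll to 0 and the next digit up increments.

0o70000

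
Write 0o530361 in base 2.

Each octal digit is 3 bits: 5=101 3=011 0=000 3=011 6=110 1=001.

0b101011000011110001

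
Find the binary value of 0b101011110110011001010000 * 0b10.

0b1010111101100110010100000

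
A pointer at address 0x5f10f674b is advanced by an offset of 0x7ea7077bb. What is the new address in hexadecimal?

0xddb7fdf06

Add column by column in base 16, right to left:
  b+b = 6 carry 1
  4+b+1 = 0 carry 1
  7+7+1 = f
  6+7 = d
  f+0 = f
  0+7 = 7
  1+a = b
  f+e = d carry 1
  5+7+1 = d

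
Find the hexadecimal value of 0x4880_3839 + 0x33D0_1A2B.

Add column by column in base 16, right to left:
  9+B = 4 carry 1
  3+2+1 = 6
  8+A = 2 carry 1
  3+1+1 = 5
  0+0 = 0
  8+D = 5 carry 1
  8+3+1 = C
  4+3 = 7

0x7C505264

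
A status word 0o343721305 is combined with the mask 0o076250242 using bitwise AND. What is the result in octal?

AND each oct digit independently (no carries):
  3&0=0, 4&7=4, 3&6=2, 7&2=2, 2&5=0, 1&0=0, 3&2=2, 0&4=0, 5&2=0

0o042200200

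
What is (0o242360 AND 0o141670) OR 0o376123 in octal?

0o376363

0o242360 AND 0o141670 = 0o040260.
Then OR with 0o376123.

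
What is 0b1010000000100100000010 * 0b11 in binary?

Multiply each base-2 digit by 3, carrying:
  0×3 = 0 → write 0
  1×3 = 3 → write 1 carry 1
  0×3+1 = 1 → write 1
  0×3 = 0 → write 0
  0×3 = 0 → write 0
  0×3 = 0 → write 0
  0×3 = 0 → write 0
  0×3 = 0 → write 0
  1×3 = 3 → write 1 carry 1
  0×3+1 = 1 → write 1
  0×3 = 0 → write 0
  1×3 = 3 → write 1 carry 1
  0×3+1 = 1 → write 1
  0×3 = 0 → write 0
  0×3 = 0 → write 0
  0×3 = 0 → write 0
  0×3 = 0 → write 0
  0×3 = 0 → write 0
  0×3 = 0 → write 0
  1×3 = 3 → write 1 carry 1
  0×3+1 = 1 → write 1
  1×3 = 3 → write 1 carry 1
  remaining carry: 1

0b11110000001101100000110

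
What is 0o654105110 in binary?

Each octal digit is 3 bits: 6=110 5=101 4=100 1=001 0=000 5=101 1=001 1=001 0=000.

0b110101100001000101001001000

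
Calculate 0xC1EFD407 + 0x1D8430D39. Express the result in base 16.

Add column by column in base 16, right to left:
  7+9 = 0 carry 1
  0+3+1 = 4
  4+D = 1 carry 1
  D+0+1 = E
  F+3 = 2 carry 1
  E+4+1 = 3 carry 1
  1+8+1 = A
  C+D = 9 carry 1
  0+1+1 = 2

0x29A32E140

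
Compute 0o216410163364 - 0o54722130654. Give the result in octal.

Subtract column by column in base 8:
  4-4 → 0
  6-5 → 1
  3-6 → 5 (borrow)
  3-0-1 → 2
  6-3 → 3
  1-1 → 0
  0-2 → 6 (borrow)
  1-2-1 → 6 (borrow)
  4-7-1 → 4 (borrow)
  6-4-1 → 1
  1-5 → 4 (borrow)
  2-0-1 → 1

0o141466032510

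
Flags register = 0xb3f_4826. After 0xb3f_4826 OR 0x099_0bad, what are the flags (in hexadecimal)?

0xbbf4baf

OR each hex digit independently (no carries):
  b|0=b, 3|9=b, f|9=f, 4|0=4, 8|b=b, 2|a=a, 6|d=f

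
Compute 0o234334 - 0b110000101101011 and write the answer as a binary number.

0o234334 = 0b10011100011011100 in binary.
Subtract column by column in base 2:
  0-1 → 1 (borrow)
  0-1-1 → 0 (borrow)
  1-0-1 → 0
  1-1 → 0
  1-0 → 1
  0-1 → 1 (borrow)
  1-1-1 → 1 (borrow)
  1-0-1 → 0
  0-1 → 1 (borrow)
  0-0-1 → 1 (borrow)
  0-0-1 → 1 (borrow)
  1-0-1 → 0
  1-0 → 1
  1-1 → 0
  0-1 → 1 (borrow)
  0-0-1 → 1 (borrow)
  1-0-1 → 0

0b1101011101110001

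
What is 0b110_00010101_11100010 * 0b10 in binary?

0b11000010101111000100

Multiply each base-2 digit by 2, carrying:
  0×2 = 0 → write 0
  1×2 = 2 → write 0 carry 1
  0×2+1 = 1 → write 1
  0×2 = 0 → write 0
  0×2 = 0 → write 0
  1×2 = 2 → write 0 carry 1
  1×2+1 = 3 → write 1 carry 1
  1×2+1 = 3 → write 1 carry 1
  1×2+1 = 3 → write 1 carry 1
  0×2+1 = 1 → write 1
  1×2 = 2 → write 0 carry 1
  0×2+1 = 1 → write 1
  1×2 = 2 → write 0 carry 1
  0×2+1 = 1 → write 1
  0×2 = 0 → write 0
  0×2 = 0 → write 0
  0×2 = 0 → write 0
  1×2 = 2 → write 0 carry 1
  1×2+1 = 3 → write 1 carry 1
  remaining carry: 1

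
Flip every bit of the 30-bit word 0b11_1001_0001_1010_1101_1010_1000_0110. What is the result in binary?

0b000110111001010010010101111001

Invert each bit: 111001000110101101101010000110 → 000110111001010010010101111001.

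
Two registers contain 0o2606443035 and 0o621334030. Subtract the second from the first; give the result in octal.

Subtract column by column in base 8:
  5-0 → 5
  3-3 → 0
  0-0 → 0
  3-4 → 7 (borrow)
  4-3-1 → 0
  4-3 → 1
  6-1 → 5
  0-2 → 6 (borrow)
  6-6-1 → 7 (borrow)
  2-0-1 → 1

0o1765107005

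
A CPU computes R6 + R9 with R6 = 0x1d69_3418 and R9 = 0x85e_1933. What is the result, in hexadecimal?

0x25c74d4b

Add column by column in base 16, right to left:
  8+3 = b
  1+3 = 4
  4+9 = d
  3+1 = 4
  9+e = 7 carry 1
  6+5+1 = c
  d+8 = 5 carry 1
  1+0+1 = 2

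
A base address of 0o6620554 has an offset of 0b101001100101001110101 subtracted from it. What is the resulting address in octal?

0o1453367

0b101001100101001110101 = 0o5145165 in octal.
Subtract column by column in base 8:
  4-5 → 7 (borrow)
  5-6-1 → 6 (borrow)
  5-1-1 → 3
  0-5 → 3 (borrow)
  2-4-1 → 5 (borrow)
  6-1-1 → 4
  6-5 → 1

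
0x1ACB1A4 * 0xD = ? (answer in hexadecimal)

0x15C50554

Multiply each base-16 digit by 13, carrying:
  4×13 = 52 → write 4 carry 3
  A×13+3 = 133 → write 5 carry 8
  1×13+8 = 21 → write 5 carry 1
  B×13+1 = 144 → write 0 carry 9
  C×13+9 = 165 → write 5 carry 10
  A×13+10 = 140 → write C carry 8
  1×13+8 = 21 → write 5 carry 1
  remaining carry: 1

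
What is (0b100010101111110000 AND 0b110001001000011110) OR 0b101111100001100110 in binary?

0b101111101001110110

0b100010101111110000 AND 0b110001001000011110 = 0b100000001000010000.
Then OR with 0b101111100001100110.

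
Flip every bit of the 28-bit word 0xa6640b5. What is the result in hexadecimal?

0x599bf4a

Each hex digit d becomes f−d:
  a→5, 6→9, 6→9, 4→b, 0→f, b→4, 5→a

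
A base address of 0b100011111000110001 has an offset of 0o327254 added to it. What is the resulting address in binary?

0b111110110011011101

0o327254 = 0b11010111010101100 in binary.
Add column by column in base 2, right to left:
  1+0 = 1
  0+0 = 0
  0+1 = 1
  0+1 = 1
  1+0 = 1
  1+1 = 0 carry 1
  0+0+1 = 1
  0+1 = 1
  0+0 = 0
  1+1 = 0 carry 1
  1+1+1 = 1 carry 1
  1+1+1 = 1 carry 1
  1+0+1 = 0 carry 1
  1+1+1 = 1 carry 1
  0+0+1 = 1
  0+1 = 1
  0+1 = 1
  1+0 = 1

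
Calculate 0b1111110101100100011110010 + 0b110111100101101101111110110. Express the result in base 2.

0b1000111011011010010011101000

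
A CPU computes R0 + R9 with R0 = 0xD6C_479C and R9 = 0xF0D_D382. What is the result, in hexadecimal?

Add column by column in base 16, right to left:
  C+2 = E
  9+8 = 1 carry 1
  7+3+1 = B
  4+D = 1 carry 1
  C+D+1 = A carry 1
  6+0+1 = 7
  D+F = C carry 1
  final carry 1

0x1C7A1B1E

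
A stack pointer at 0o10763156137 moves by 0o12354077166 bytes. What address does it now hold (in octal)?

Add column by column in base 8, right to left:
  7+6 = 5 carry 1
  3+6+1 = 2 carry 1
  1+1+1 = 3
  6+7 = 5 carry 1
  5+7+1 = 5 carry 1
  1+0+1 = 2
  3+4 = 7
  6+5 = 3 carry 1
  7+3+1 = 3 carry 1
  0+2+1 = 3
  1+1 = 2

0o23337255325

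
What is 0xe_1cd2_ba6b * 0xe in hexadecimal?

0xc5938631da

Multiply each base-16 digit by 14, carrying:
  b×14 = 154 → write a carry 9
  6×14+9 = 93 → write d carry 5
  a×14+5 = 145 → write 1 carry 9
  b×14+9 = 163 → write 3 carry 10
  2×14+10 = 38 → write 6 carry 2
  d×14+2 = 184 → write 8 carry 11
  c×14+11 = 179 → write 3 carry 11
  1×14+11 = 25 → write 9 carry 1
  e×14+1 = 197 → write 5 carry 12
  remaining carry: c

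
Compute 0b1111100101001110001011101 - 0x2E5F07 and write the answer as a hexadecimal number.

0x1C43D56

0b1111100101001110001011101 = 0x1F29C5D in hexadecimal.
Subtract column by column in base 16:
  D-7 → 6
  5-0 → 5
  C-F → D (borrow)
  9-5-1 → 3
  2-E → 4 (borrow)
  F-2-1 → C
  1-0 → 1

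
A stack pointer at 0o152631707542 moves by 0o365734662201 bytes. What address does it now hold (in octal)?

Add column by column in base 8, right to left:
  2+1 = 3
  4+0 = 4
  5+2 = 7
  7+2 = 1 carry 1
  0+6+1 = 7
  7+6 = 5 carry 1
  1+4+1 = 6
  3+3 = 6
  6+7 = 5 carry 1
  2+5+1 = 0 carry 1
  5+6+1 = 4 carry 1
  1+3+1 = 5

0o540566571743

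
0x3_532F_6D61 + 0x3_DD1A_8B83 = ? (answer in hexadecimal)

0x73049F8E4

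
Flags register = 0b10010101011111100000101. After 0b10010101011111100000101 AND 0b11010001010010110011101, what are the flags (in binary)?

AND bit by bit (1 only where both bits are 1):
  10010101011111100000101
& 11010001010010110011101
= 10010001010010100000101

0b10010001010010100000101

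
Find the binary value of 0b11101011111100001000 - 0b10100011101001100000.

Subtract column by column in base 2:
  0-0 → 0
  0-0 → 0
  0-0 → 0
  1-0 → 1
  0-0 → 0
  0-1 → 1 (borrow)
  0-1-1 → 0 (borrow)
  0-0-1 → 1 (borrow)
  1-0-1 → 0
  1-1 → 0
  1-0 → 1
  1-1 → 0
  1-1 → 0
  1-1 → 0
  0-0 → 0
  1-0 → 1
  0-0 → 0
  1-1 → 0
  1-0 → 1
  1-1 → 0

0b1001000010010101000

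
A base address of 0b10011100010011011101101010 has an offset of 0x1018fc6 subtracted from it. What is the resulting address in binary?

0b1011011111010011110100100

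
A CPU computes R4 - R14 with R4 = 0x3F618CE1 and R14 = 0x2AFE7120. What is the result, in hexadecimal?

0x14631BC1

Subtract column by column in base 16:
  1-0 → 1
  E-2 → C
  C-1 → B
  8-7 → 1
  1-E → 3 (borrow)
  6-F-1 → 6 (borrow)
  F-A-1 → 4
  3-2 → 1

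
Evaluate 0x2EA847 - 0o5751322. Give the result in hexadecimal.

0o5751322 = 0x17D2D2 in hexadecimal.
Subtract column by column in base 16:
  7-2 → 5
  4-D → 7 (borrow)
  8-2-1 → 5
  A-D → D (borrow)
  E-7-1 → 6
  2-1 → 1

0x16D575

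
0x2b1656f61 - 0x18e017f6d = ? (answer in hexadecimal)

0x12363eff4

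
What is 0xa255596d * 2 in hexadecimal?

Multiply each base-16 digit by 2, carrying:
  d×2 = 26 → write a carry 1
  6×2+1 = 13 → write d
  9×2 = 18 → write 2 carry 1
  5×2+1 = 11 → write b
  5×2 = 10 → write a
  5×2 = 10 → write a
  2×2 = 4 → write 4
  a×2 = 20 → write 4 carry 1
  remaining carry: 1

0x144aab2da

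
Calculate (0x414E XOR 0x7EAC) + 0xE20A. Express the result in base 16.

First 0x414E XOR 0x7EAC = 0x3FE2.
Add column by column in base 16, right to left:
  2+A = C
  E+0 = E
  F+2 = 1 carry 1
  3+E+1 = 2 carry 1
  final carry 1

0x121EC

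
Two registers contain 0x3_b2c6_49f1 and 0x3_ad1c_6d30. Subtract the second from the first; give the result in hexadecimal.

Subtract column by column in base 16:
  1-0 → 1
  f-3 → c
  9-d → c (borrow)
  4-6-1 → d (borrow)
  6-c-1 → 9 (borrow)
  c-1-1 → a
  2-d → 5 (borrow)
  b-a-1 → 0
  3-3 → 0

0x5a9dcc1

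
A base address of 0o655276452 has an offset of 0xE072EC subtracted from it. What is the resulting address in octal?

0xE072EC = 0o70071354 in octal.
Subtract column by column in base 8:
  2-4 → 6 (borrow)
  5-5-1 → 7 (borrow)
  4-3-1 → 0
  6-1 → 5
  7-7 → 0
  2-0 → 2
  5-0 → 5
  5-7 → 6 (borrow)
  6-0-1 → 5

0o565205076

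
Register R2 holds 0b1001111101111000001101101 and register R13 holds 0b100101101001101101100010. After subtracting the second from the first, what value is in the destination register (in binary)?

Subtract column by column in base 2:
  1-0 → 1
  0-1 → 1 (borrow)
  1-0-1 → 0
  1-0 → 1
  0-0 → 0
  1-1 → 0
  1-1 → 0
  0-0 → 0
  0-1 → 1 (borrow)
  0-1-1 → 0 (borrow)
  0-0-1 → 1 (borrow)
  0-1-1 → 0 (borrow)
  1-1-1 → 1 (borrow)
  1-0-1 → 0
  1-0 → 1
  1-1 → 0
  0-0 → 0
  1-1 → 0
  1-1 → 0
  1-0 → 1
  1-1 → 0
  1-0 → 1
  0-0 → 0
  0-1 → 1 (borrow)
  1-0-1 → 0

0b101010000101010100001011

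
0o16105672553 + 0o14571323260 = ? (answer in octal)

Add column by column in base 8, right to left:
  3+0 = 3
  5+6 = 3 carry 1
  5+2+1 = 0 carry 1
  2+3+1 = 6
  7+2 = 1 carry 1
  6+3+1 = 2 carry 1
  5+1+1 = 7
  0+7 = 7
  1+5 = 6
  6+4 = 2 carry 1
  1+1+1 = 3

0o32677216033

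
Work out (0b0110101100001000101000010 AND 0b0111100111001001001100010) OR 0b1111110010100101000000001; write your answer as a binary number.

0b0110101100001000101000010 AND 0b0111100111001001001100010 = 0b0110100100001000001000010.
Then OR with 0b1111110010100101000000001.

0b1111110110101101001000011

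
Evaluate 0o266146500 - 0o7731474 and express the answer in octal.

0o256215004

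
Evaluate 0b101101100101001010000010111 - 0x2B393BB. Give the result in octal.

0o277600134

0b101101100101001010000010111 = 0o554512027 in octal.
0x2B393BB = 0o254711673 in octal.
Subtract column by column in base 8:
  7-3 → 4
  2-7 → 3 (borrow)
  0-6-1 → 1 (borrow)
  2-1-1 → 0
  1-1 → 0
  5-7 → 6 (borrow)
  4-4-1 → 7 (borrow)
  5-5-1 → 7 (borrow)
  5-2-1 → 2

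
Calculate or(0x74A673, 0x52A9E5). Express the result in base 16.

0x76AFF7

OR each hex digit independently (no carries):
  7|5=7, 4|2=6, A|A=A, 6|9=F, 7|E=F, 3|5=7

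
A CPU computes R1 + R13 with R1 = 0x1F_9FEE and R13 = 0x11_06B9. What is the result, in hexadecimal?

0x30A6A7

Add column by column in base 16, right to left:
  E+9 = 7 carry 1
  E+B+1 = A carry 1
  F+6+1 = 6 carry 1
  9+0+1 = A
  F+1 = 0 carry 1
  1+1+1 = 3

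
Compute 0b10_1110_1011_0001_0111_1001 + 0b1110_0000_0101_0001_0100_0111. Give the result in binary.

0b1000011110000001011000000

Add column by column in base 2, right to left:
  1+1 = 0 carry 1
  0+1+1 = 0 carry 1
  0+1+1 = 0 carry 1
  1+0+1 = 0 carry 1
  1+0+1 = 0 carry 1
  1+0+1 = 0 carry 1
  1+1+1 = 1 carry 1
  0+0+1 = 1
  1+1 = 0 carry 1
  0+0+1 = 1
  0+0 = 0
  0+0 = 0
  1+1 = 0 carry 1
  1+0+1 = 0 carry 1
  0+1+1 = 0 carry 1
  1+0+1 = 0 carry 1
  0+0+1 = 1
  1+0 = 1
  1+0 = 1
  1+0 = 1
  0+0 = 0
  1+1 = 0 carry 1
  0+1+1 = 0 carry 1
  0+1+1 = 0 carry 1
  final carry 1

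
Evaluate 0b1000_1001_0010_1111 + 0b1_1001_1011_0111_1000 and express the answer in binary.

0b100010010010100111

Add column by column in base 2, right to left:
  1+0 = 1
  1+0 = 1
  1+0 = 1
  1+1 = 0 carry 1
  0+1+1 = 0 carry 1
  1+1+1 = 1 carry 1
  0+1+1 = 0 carry 1
  0+0+1 = 1
  1+1 = 0 carry 1
  0+1+1 = 0 carry 1
  0+0+1 = 1
  1+1 = 0 carry 1
  0+1+1 = 0 carry 1
  0+0+1 = 1
  0+0 = 0
  1+1 = 0 carry 1
  0+1+1 = 0 carry 1
  final carry 1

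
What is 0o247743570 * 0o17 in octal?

Multiply each base-8 digit by 15, carrying:
  0×15 = 0 → write 0
  7×15 = 105 → write 1 carry 13
  5×15+13 = 88 → write 0 carry 11
  3×15+11 = 56 → write 0 carry 7
  4×15+7 = 67 → write 3 carry 8
  7×15+8 = 113 → write 1 carry 14
  7×15+14 = 119 → write 7 carry 14
  4×15+14 = 74 → write 2 carry 9
  2×15+9 = 39 → write 7 carry 4
  remaining carry: 4

0o4727130010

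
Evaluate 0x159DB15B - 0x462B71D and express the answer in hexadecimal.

0x113AFA3E

Subtract column by column in base 16:
  B-D → E (borrow)
  5-1-1 → 3
  1-7 → A (borrow)
  B-B-1 → F (borrow)
  D-2-1 → A
  9-6 → 3
  5-4 → 1
  1-0 → 1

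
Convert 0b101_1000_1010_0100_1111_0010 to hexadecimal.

0x58A4F2

Group the bits into nibbles: 0101 1000 1010 0100 1111 0010 → 58A4F2.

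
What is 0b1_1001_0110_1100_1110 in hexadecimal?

0x196ce

Group the bits into nibbles: 0001 1001 0110 1100 1110 → 196ce.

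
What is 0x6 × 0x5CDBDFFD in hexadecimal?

0x22D273FEE

Multiply each base-16 digit by 6, carrying:
  D×6 = 78 → write E carry 4
  F×6+4 = 94 → write E carry 5
  F×6+5 = 95 → write F carry 5
  D×6+5 = 83 → write 3 carry 5
  B×6+5 = 71 → write 7 carry 4
  D×6+4 = 82 → write 2 carry 5
  C×6+5 = 77 → write D carry 4
  5×6+4 = 34 → write 2 carry 2
  remaining carry: 2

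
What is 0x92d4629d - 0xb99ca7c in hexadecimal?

Subtract column by column in base 16:
  d-c → 1
  9-7 → 2
  2-a → 8 (borrow)
  6-c-1 → 9 (borrow)
  4-9-1 → a (borrow)
  d-9-1 → 3
  2-b → 7 (borrow)
  9-0-1 → 8

0x873a9821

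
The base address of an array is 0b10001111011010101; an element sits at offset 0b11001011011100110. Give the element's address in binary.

0b101011010110111011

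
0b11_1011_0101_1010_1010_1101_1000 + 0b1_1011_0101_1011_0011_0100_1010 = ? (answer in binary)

0b101011010110101111000100010

Add column by column in base 2, right to left:
  0+0 = 0
  0+1 = 1
  0+0 = 0
  1+1 = 0 carry 1
  1+0+1 = 0 carry 1
  0+0+1 = 1
  1+1 = 0 carry 1
  1+0+1 = 0 carry 1
  0+1+1 = 0 carry 1
  1+1+1 = 1 carry 1
  0+0+1 = 1
  1+0 = 1
  0+1 = 1
  1+1 = 0 carry 1
  0+0+1 = 1
  1+1 = 0 carry 1
  1+1+1 = 1 carry 1
  0+0+1 = 1
  1+1 = 0 carry 1
  0+0+1 = 1
  1+1 = 0 carry 1
  1+1+1 = 1 carry 1
  0+0+1 = 1
  1+1 = 0 carry 1
  1+1+1 = 1 carry 1
  1+0+1 = 0 carry 1
  final carry 1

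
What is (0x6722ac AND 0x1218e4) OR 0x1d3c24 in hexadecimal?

0x1f3ca4

0x6722ac AND 0x1218e4 = 0x0200a4.
Then OR with 0x1d3c24.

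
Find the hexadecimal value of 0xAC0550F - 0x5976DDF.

0x528E730

Subtract column by column in base 16:
  F-F → 0
  0-D → 3 (borrow)
  5-D-1 → 7 (borrow)
  5-6-1 → E (borrow)
  0-7-1 → 8 (borrow)
  C-9-1 → 2
  A-5 → 5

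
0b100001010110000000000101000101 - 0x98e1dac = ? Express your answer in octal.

0b100001010110000000000101000101 = 0o4126000505 in octal.
0x98e1dac = 0o1143416654 in octal.
Subtract column by column in base 8:
  5-4 → 1
  0-5 → 3 (borrow)
  5-6-1 → 6 (borrow)
  0-6-1 → 1 (borrow)
  0-1-1 → 6 (borrow)
  0-4-1 → 3 (borrow)
  6-3-1 → 2
  2-4 → 6 (borrow)
  1-1-1 → 7 (borrow)
  4-1-1 → 2

0o2762361631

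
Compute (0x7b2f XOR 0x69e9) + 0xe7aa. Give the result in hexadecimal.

First 0x7b2f XOR 0x69e9 = 0x12c6.
Add column by column in base 16, right to left:
  6+a = 0 carry 1
  c+a+1 = 7 carry 1
  2+7+1 = a
  1+e = f

0xfa70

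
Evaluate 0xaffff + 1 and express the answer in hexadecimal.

0xb0000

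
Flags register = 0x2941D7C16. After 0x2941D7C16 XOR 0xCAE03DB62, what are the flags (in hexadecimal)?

XOR each hex digit independently (no carries):
  2^C=E, 9^A=3, 4^E=A, 1^0=1, D^3=E, 7^D=A, C^B=7, 1^6=7, 6^2=4

0xE3A1EA774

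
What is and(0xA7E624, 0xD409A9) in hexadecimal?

0x840020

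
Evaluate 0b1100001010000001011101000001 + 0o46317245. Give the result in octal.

0b1100001010000001011101000001 = 0o1412013501 in octal.
Add column by column in base 8, right to left:
  1+5 = 6
  0+4 = 4
  5+2 = 7
  3+7 = 2 carry 1
  1+1+1 = 3
  0+3 = 3
  2+6 = 0 carry 1
  1+4+1 = 6
  4+0 = 4
  1+0 = 1

0o1460332746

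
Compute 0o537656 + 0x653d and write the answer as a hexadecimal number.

0o537656 = 0x2bfae in hexadecimal.
Add column by column in base 16, right to left:
  e+d = b carry 1
  a+3+1 = e
  f+5 = 4 carry 1
  b+6+1 = 2 carry 1
  2+0+1 = 3

0x324eb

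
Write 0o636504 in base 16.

0x33D44

Each octal digit is 3 bits: 6=110 3=011 6=110 5=101 0=000 4=100.
Group the bits into nibbles: 0011 0011 1101 0100 0100 → 33D44.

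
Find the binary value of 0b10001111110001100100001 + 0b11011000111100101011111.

0b101101000101110010000000

Add column by column in base 2, right to left:
  1+1 = 0 carry 1
  0+1+1 = 0 carry 1
  0+1+1 = 0 carry 1
  0+1+1 = 0 carry 1
  0+1+1 = 0 carry 1
  1+0+1 = 0 carry 1
  0+1+1 = 0 carry 1
  0+0+1 = 1
  1+1 = 0 carry 1
  1+0+1 = 0 carry 1
  0+0+1 = 1
  0+1 = 1
  0+1 = 1
  1+1 = 0 carry 1
  1+1+1 = 1 carry 1
  1+0+1 = 0 carry 1
  1+0+1 = 0 carry 1
  1+0+1 = 0 carry 1
  1+1+1 = 1 carry 1
  0+1+1 = 0 carry 1
  0+0+1 = 1
  0+1 = 1
  1+1 = 0 carry 1
  final carry 1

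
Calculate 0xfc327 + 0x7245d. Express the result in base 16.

Add column by column in base 16, right to left:
  7+d = 4 carry 1
  2+5+1 = 8
  3+4 = 7
  c+2 = e
  f+7 = 6 carry 1
  final carry 1

0x16e784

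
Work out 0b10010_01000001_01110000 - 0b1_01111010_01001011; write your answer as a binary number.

0b100001100011100100101

Subtract column by column in base 2:
  0-1 → 1 (borrow)
  0-1-1 → 0 (borrow)
  0-0-1 → 1 (borrow)
  0-1-1 → 0 (borrow)
  1-0-1 → 0
  1-0 → 1
  1-1 → 0
  0-0 → 0
  1-0 → 1
  0-1 → 1 (borrow)
  0-0-1 → 1 (borrow)
  0-1-1 → 0 (borrow)
  0-1-1 → 0 (borrow)
  0-1-1 → 0 (borrow)
  1-1-1 → 1 (borrow)
  0-0-1 → 1 (borrow)
  0-1-1 → 0 (borrow)
  1-0-1 → 0
  0-0 → 0
  0-0 → 0
  1-0 → 1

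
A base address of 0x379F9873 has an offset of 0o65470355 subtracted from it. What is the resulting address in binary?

0x379F9873 = 0b110111100111111001100001110011 in binary.
0o65470355 = 0b110101100111000011101101 in binary.
Subtract column by column in base 2:
  1-1 → 0
  1-0 → 1
  0-1 → 1 (borrow)
  0-1-1 → 0 (borrow)
  1-0-1 → 0
  1-1 → 0
  1-1 → 0
  0-1 → 1 (borrow)
  0-0-1 → 1 (borrow)
  0-0-1 → 1 (borrow)
  0-0-1 → 1 (borrow)
  1-0-1 → 0
  1-1 → 0
  0-1 → 1 (borrow)
  0-1-1 → 0 (borrow)
  1-0-1 → 0
  1-0 → 1
  1-1 → 0
  1-1 → 0
  1-0 → 1
  1-1 → 0
  0-0 → 0
  0-1 → 1 (borrow)
  1-1-1 → 1 (borrow)
  1-0-1 → 0
  1-0 → 1
  1-0 → 1
  0-0 → 0
  1-0 → 1
  1-0 → 1

0b110110110010010010011110000110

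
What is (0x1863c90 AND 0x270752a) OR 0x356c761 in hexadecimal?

0x1863c90 AND 0x270752a = 0x0003400.
Then OR with 0x356c761.

0x356f761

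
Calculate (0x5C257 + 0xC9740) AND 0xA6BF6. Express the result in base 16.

Add column by column in base 16, right to left:
  7+0 = 7
  5+4 = 9
  2+7 = 9
  C+9 = 5 carry 1
  5+C+1 = 2 carry 1
  final carry 1
Sum = 0x125997; now AND with 0xA6BF6:
  1&0=0, 2&A=2, 5&6=4, 9&B=9, 9&F=9, 7&6=6

0x24996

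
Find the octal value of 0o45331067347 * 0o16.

0o1013737410242

Multiply each base-8 digit by 14, carrying:
  7×14 = 98 → write 2 carry 12
  4×14+12 = 68 → write 4 carry 8
  3×14+8 = 50 → write 2 carry 6
  7×14+6 = 104 → write 0 carry 13
  6×14+13 = 97 → write 1 carry 12
  0×14+12 = 12 → write 4 carry 1
  1×14+1 = 15 → write 7 carry 1
  3×14+1 = 43 → write 3 carry 5
  3×14+5 = 47 → write 7 carry 5
  5×14+5 = 75 → write 3 carry 9
  4×14+9 = 65 → write 1 carry 8
  remaining carry: 10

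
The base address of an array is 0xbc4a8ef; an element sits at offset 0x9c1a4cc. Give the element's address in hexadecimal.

0x15864dbb

Add column by column in base 16, right to left:
  f+c = b carry 1
  e+c+1 = b carry 1
  8+4+1 = d
  a+a = 4 carry 1
  4+1+1 = 6
  c+c = 8 carry 1
  b+9+1 = 5 carry 1
  final carry 1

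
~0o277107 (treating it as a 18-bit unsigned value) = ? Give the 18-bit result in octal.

Each oct digit d becomes 7−d:
  2→5, 7→0, 7→0, 1→6, 0→7, 7→0

0o500670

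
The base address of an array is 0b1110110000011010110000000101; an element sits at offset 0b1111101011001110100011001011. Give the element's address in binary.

Add column by column in base 2, right to left:
  1+1 = 0 carry 1
  0+1+1 = 0 carry 1
  1+0+1 = 0 carry 1
  0+1+1 = 0 carry 1
  0+0+1 = 1
  0+0 = 0
  0+1 = 1
  0+1 = 1
  0+0 = 0
  0+0 = 0
  1+0 = 1
  1+1 = 0 carry 1
  0+0+1 = 1
  1+1 = 0 carry 1
  0+1+1 = 0 carry 1
  1+1+1 = 1 carry 1
  1+0+1 = 0 carry 1
  0+0+1 = 1
  0+1 = 1
  0+1 = 1
  0+0 = 0
  0+1 = 1
  1+0 = 1
  1+1 = 0 carry 1
  0+1+1 = 0 carry 1
  1+1+1 = 1 carry 1
  1+1+1 = 1 carry 1
  1+1+1 = 1 carry 1
  final carry 1

0b11110011011101001010011010000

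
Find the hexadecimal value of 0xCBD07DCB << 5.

0x197A0FB960

5 bits is not a whole number of base-16 digits; in binary: 11001011110100000111110111001011 << 5 = 1100101111010000011111011100101100000.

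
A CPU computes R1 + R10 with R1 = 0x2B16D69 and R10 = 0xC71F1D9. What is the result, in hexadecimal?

0xF235F42

Add column by column in base 16, right to left:
  9+9 = 2 carry 1
  6+D+1 = 4 carry 1
  D+1+1 = F
  6+F = 5 carry 1
  1+1+1 = 3
  B+7 = 2 carry 1
  2+C+1 = F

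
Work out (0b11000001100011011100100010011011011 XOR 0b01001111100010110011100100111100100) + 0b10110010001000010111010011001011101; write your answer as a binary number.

0b101000000001010000110011001110011100

First 0b11000001100011011100100010011011011 XOR 0b01001111100010110011100100111100100 = 0b10001110000001101111000110100111111.
Add column by column in base 2, right to left:
  1+1 = 0 carry 1
  1+0+1 = 0 carry 1
  1+1+1 = 1 carry 1
  1+1+1 = 1 carry 1
  1+1+1 = 1 carry 1
  1+0+1 = 0 carry 1
  0+1+1 = 0 carry 1
  0+0+1 = 1
  1+0 = 1
  0+1 = 1
  1+1 = 0 carry 1
  1+0+1 = 0 carry 1
  0+0+1 = 1
  0+1 = 1
  0+0 = 0
  1+1 = 0 carry 1
  1+1+1 = 1 carry 1
  1+1+1 = 1 carry 1
  1+0+1 = 0 carry 1
  0+1+1 = 0 carry 1
  1+0+1 = 0 carry 1
  1+0+1 = 0 carry 1
  0+0+1 = 1
  0+0 = 0
  0+1 = 1
  0+0 = 0
  0+0 = 0
  0+0 = 0
  1+1 = 0 carry 1
  1+0+1 = 0 carry 1
  1+0+1 = 0 carry 1
  0+1+1 = 0 carry 1
  0+1+1 = 0 carry 1
  0+0+1 = 1
  1+1 = 0 carry 1
  final carry 1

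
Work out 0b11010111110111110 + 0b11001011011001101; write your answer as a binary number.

0b110100011010001011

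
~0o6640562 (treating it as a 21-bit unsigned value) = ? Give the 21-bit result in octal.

0o1137215

Each oct digit d becomes 7−d:
  6→1, 6→1, 4→3, 0→7, 5→2, 6→1, 2→5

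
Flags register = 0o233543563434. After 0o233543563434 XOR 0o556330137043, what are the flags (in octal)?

XOR each oct digit independently (no carries):
  2^5=7, 3^5=6, 3^6=5, 5^3=6, 4^3=7, 3^0=3, 5^1=4, 6^3=5, 3^7=4, 4^0=4, 3^4=7, 4^3=7

0o765673454477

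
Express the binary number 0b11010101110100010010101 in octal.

Group the bits in threes: 011 010 101 110 100 010 010 101 → 32564225.

0o32564225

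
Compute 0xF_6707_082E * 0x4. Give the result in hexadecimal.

0x3D9C1C20B8

Multiply each base-16 digit by 4, carrying:
  E×4 = 56 → write 8 carry 3
  2×4+3 = 11 → write B
  8×4 = 32 → write 0 carry 2
  0×4+2 = 2 → write 2
  7×4 = 28 → write C carry 1
  0×4+1 = 1 → write 1
  7×4 = 28 → write C carry 1
  6×4+1 = 25 → write 9 carry 1
  F×4+1 = 61 → write D carry 3
  remaining carry: 3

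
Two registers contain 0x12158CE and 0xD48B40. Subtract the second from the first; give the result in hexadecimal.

Subtract column by column in base 16:
  E-0 → E
  C-4 → 8
  8-B → D (borrow)
  5-8-1 → C (borrow)
  1-4-1 → C (borrow)
  2-D-1 → 4 (borrow)
  1-0-1 → 0

0x4CCD8E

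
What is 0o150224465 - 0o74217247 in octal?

0o54005216

Subtract column by column in base 8:
  5-7 → 6 (borrow)
  6-4-1 → 1
  4-2 → 2
  4-7 → 5 (borrow)
  2-1-1 → 0
  2-2 → 0
  0-4 → 4 (borrow)
  5-7-1 → 5 (borrow)
  1-0-1 → 0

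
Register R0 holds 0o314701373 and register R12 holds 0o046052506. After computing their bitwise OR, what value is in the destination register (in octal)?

0o356753777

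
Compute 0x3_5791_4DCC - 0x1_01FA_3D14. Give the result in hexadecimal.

Subtract column by column in base 16:
  C-4 → 8
  C-1 → B
  D-D → 0
  4-3 → 1
  1-A → 7 (borrow)
  9-F-1 → 9 (borrow)
  7-1-1 → 5
  5-0 → 5
  3-1 → 2

0x2559710B8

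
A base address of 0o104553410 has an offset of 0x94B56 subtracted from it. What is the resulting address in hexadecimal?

0o104553410 = 0x112D708 in hexadecimal.
Subtract column by column in base 16:
  8-6 → 2
  0-5 → B (borrow)
  7-B-1 → B (borrow)
  D-4-1 → 8
  2-9 → 9 (borrow)
  1-0-1 → 0
  1-0 → 1

0x1098BB2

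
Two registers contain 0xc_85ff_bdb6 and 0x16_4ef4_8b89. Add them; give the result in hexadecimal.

Add column by column in base 16, right to left:
  6+9 = f
  b+8 = 3 carry 1
  d+b+1 = 9 carry 1
  b+8+1 = 4 carry 1
  f+4+1 = 4 carry 1
  f+f+1 = f carry 1
  5+e+1 = 4 carry 1
  8+4+1 = d
  c+6 = 2 carry 1
  0+1+1 = 2

0x22d4f4493f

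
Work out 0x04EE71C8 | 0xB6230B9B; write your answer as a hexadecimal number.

0xB6EF7BDB

OR each hex digit independently (no carries):
  0|B=B, 4|6=6, E|2=E, E|3=F, 7|0=7, 1|B=B, C|9=D, 8|B=B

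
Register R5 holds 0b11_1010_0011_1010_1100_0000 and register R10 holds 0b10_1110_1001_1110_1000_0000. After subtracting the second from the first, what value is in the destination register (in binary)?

0b10111001110001000000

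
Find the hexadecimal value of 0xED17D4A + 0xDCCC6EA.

0x1C9E4434

Add column by column in base 16, right to left:
  A+A = 4 carry 1
  4+E+1 = 3 carry 1
  D+6+1 = 4 carry 1
  7+C+1 = 4 carry 1
  1+C+1 = E
  D+C = 9 carry 1
  E+D+1 = C carry 1
  final carry 1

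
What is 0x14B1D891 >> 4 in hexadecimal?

0x14B1D89

Shifting right by 4 bits = 1 hex digit: drop the last 1.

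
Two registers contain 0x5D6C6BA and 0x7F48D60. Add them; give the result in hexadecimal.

0xDCB541A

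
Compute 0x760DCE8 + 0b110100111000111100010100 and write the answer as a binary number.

0b1000001101000110101111111100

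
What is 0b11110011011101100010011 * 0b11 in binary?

0b1011011010011000100111001

Multiply each base-2 digit by 3, carrying:
  1×3 = 3 → write 1 carry 1
  1×3+1 = 4 → write 0 carry 2
  0×3+2 = 2 → write 0 carry 1
  0×3+1 = 1 → write 1
  1×3 = 3 → write 1 carry 1
  0×3+1 = 1 → write 1
  0×3 = 0 → write 0
  0×3 = 0 → write 0
  1×3 = 3 → write 1 carry 1
  1×3+1 = 4 → write 0 carry 2
  0×3+2 = 2 → write 0 carry 1
  1×3+1 = 4 → write 0 carry 2
  1×3+2 = 5 → write 1 carry 2
  1×3+2 = 5 → write 1 carry 2
  0×3+2 = 2 → write 0 carry 1
  1×3+1 = 4 → write 0 carry 2
  1×3+2 = 5 → write 1 carry 2
  0×3+2 = 2 → write 0 carry 1
  0×3+1 = 1 → write 1
  1×3 = 3 → write 1 carry 1
  1×3+1 = 4 → write 0 carry 2
  1×3+2 = 5 → write 1 carry 2
  1×3+2 = 5 → write 1 carry 2
  remaining carry: 10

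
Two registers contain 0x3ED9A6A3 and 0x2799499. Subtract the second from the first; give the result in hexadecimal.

Subtract column by column in base 16:
  3-9 → A (borrow)
  A-9-1 → 0
  6-4 → 2
  A-9 → 1
  9-9 → 0
  D-7 → 6
  E-2 → C
  3-0 → 3

0x3C60120A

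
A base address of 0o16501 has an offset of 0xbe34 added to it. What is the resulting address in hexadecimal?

0o16501 = 0x1d41 in hexadecimal.
Add column by column in base 16, right to left:
  1+4 = 5
  4+3 = 7
  d+e = b carry 1
  1+b+1 = d

0xdb75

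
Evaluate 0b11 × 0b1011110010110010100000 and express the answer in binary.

Multiply each base-2 digit by 3, carrying:
  0×3 = 0 → write 0
  0×3 = 0 → write 0
  0×3 = 0 → write 0
  0×3 = 0 → write 0
  0×3 = 0 → write 0
  1×3 = 3 → write 1 carry 1
  0×3+1 = 1 → write 1
  1×3 = 3 → write 1 carry 1
  0×3+1 = 1 → write 1
  0×3 = 0 → write 0
  1×3 = 3 → write 1 carry 1
  1×3+1 = 4 → write 0 carry 2
  0×3+2 = 2 → write 0 carry 1
  1×3+1 = 4 → write 0 carry 2
  0×3+2 = 2 → write 0 carry 1
  0×3+1 = 1 → write 1
  1×3 = 3 → write 1 carry 1
  1×3+1 = 4 → write 0 carry 2
  1×3+2 = 5 → write 1 carry 2
  1×3+2 = 5 → write 1 carry 2
  0×3+2 = 2 → write 0 carry 1
  1×3+1 = 4 → write 0 carry 2
  remaining carry: 10

0b100011011000010111100000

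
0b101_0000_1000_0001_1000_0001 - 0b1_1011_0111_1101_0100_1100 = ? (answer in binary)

Subtract column by column in base 2:
  1-0 → 1
  0-0 → 0
  0-1 → 1 (borrow)
  0-1-1 → 0 (borrow)
  0-0-1 → 1 (borrow)
  0-0-1 → 1 (borrow)
  0-1-1 → 0 (borrow)
  1-0-1 → 0
  1-1 → 0
  0-0 → 0
  0-1 → 1 (borrow)
  0-1-1 → 0 (borrow)
  0-1-1 → 0 (borrow)
  0-1-1 → 0 (borrow)
  0-1-1 → 0 (borrow)
  1-0-1 → 0
  0-1 → 1 (borrow)
  0-1-1 → 0 (borrow)
  0-0-1 → 1 (borrow)
  0-1-1 → 0 (borrow)
  1-1-1 → 1 (borrow)
  0-0-1 → 1 (borrow)
  1-0-1 → 0

0b1101010000010000110101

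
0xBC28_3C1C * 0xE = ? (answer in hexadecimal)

0xA4A334988

Multiply each base-16 digit by 14, carrying:
  C×14 = 168 → write 8 carry 10
  1×14+10 = 24 → write 8 carry 1
  C×14+1 = 169 → write 9 carry 10
  3×14+10 = 52 → write 4 carry 3
  8×14+3 = 115 → write 3 carry 7
  2×14+7 = 35 → write 3 carry 2
  C×14+2 = 170 → write A carry 10
  B×14+10 = 164 → write 4 carry 10
  remaining carry: A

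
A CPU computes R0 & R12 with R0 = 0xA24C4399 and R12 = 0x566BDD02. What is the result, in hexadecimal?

0x02484100

AND each hex digit independently (no carries):
  A&5=0, 2&6=2, 4&6=4, C&B=8, 4&D=4, 3&D=1, 9&0=0, 9&2=0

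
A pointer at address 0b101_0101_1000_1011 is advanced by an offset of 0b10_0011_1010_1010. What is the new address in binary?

Add column by column in base 2, right to left:
  1+0 = 1
  1+1 = 0 carry 1
  0+0+1 = 1
  1+1 = 0 carry 1
  0+0+1 = 1
  0+1 = 1
  0+0 = 0
  1+1 = 0 carry 1
  1+1+1 = 1 carry 1
  0+1+1 = 0 carry 1
  1+0+1 = 0 carry 1
  0+0+1 = 1
  1+0 = 1
  0+1 = 1
  1+0 = 1

0b111100100110101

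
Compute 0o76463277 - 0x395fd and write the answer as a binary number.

0b111101101101000011000010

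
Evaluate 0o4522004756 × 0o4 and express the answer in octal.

Multiply each base-8 digit by 4, carrying:
  6×4 = 24 → write 0 carry 3
  5×4+3 = 23 → write 7 carry 2
  7×4+2 = 30 → write 6 carry 3
  4×4+3 = 19 → write 3 carry 2
  0×4+2 = 2 → write 2
  0×4 = 0 → write 0
  2×4 = 8 → write 0 carry 1
  2×4+1 = 9 → write 1 carry 1
  5×4+1 = 21 → write 5 carry 2
  4×4+2 = 18 → write 2 carry 2
  remaining carry: 2

0o22510023670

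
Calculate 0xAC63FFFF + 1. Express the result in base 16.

The trailing 4 digits are F (max in base 16), so adding 1 cascades: they roll to 0 and the next digit up increments.

0xAC640000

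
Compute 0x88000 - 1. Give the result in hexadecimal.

The trailing 3 digits are 0, so subtracting 1 borrows through: they become F and the next digit up decrements.

0x87FFF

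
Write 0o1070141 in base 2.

0b1000111000001100001

Each octal digit is 3 bits: 1=001 0=000 7=111 0=000 1=001 4=100 1=001.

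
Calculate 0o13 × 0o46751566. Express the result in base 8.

0o654413022

Multiply each base-8 digit by 11, carrying:
  6×11 = 66 → write 2 carry 8
  6×11+8 = 74 → write 2 carry 9
  5×11+9 = 64 → write 0 carry 8
  1×11+8 = 19 → write 3 carry 2
  5×11+2 = 57 → write 1 carry 7
  7×11+7 = 84 → write 4 carry 10
  6×11+10 = 76 → write 4 carry 9
  4×11+9 = 53 → write 5 carry 6
  remaining carry: 6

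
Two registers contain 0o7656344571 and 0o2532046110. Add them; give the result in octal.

Add column by column in base 8, right to left:
  1+0 = 1
  7+1 = 0 carry 1
  5+1+1 = 7
  4+6 = 2 carry 1
  4+4+1 = 1 carry 1
  3+0+1 = 4
  6+2 = 0 carry 1
  5+3+1 = 1 carry 1
  6+5+1 = 4 carry 1
  7+2+1 = 2 carry 1
  final carry 1

0o12410412701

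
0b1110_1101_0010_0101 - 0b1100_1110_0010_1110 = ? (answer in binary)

0b1111011110111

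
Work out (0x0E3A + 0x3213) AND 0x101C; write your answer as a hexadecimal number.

0xC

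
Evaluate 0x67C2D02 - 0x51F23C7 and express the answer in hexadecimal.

0x15D093B

Subtract column by column in base 16:
  2-7 → B (borrow)
  0-C-1 → 3 (borrow)
  D-3-1 → 9
  2-2 → 0
  C-F → D (borrow)
  7-1-1 → 5
  6-5 → 1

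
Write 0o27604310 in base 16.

0x5f08c8

Each octal digit is 3 bits: 2=010 7=111 6=110 0=000 4=100 3=011 1=001 0=000.
Group the bits into nibbles: 0101 1111 0000 1000 1100 1000 → 5f08c8.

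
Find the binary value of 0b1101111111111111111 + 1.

0b1110000000000000000

The trailing 16 digits are 1 (max in base 2), so adding 1 cascades: they roll to 0 and the next digit up increments.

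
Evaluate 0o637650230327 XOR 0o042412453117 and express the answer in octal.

0o675242663230

XOR each oct digit independently (no carries):
  6^0=6, 3^4=7, 7^2=5, 6^4=2, 5^1=4, 0^2=2, 2^4=6, 3^5=6, 0^3=3, 3^1=2, 2^1=3, 7^7=0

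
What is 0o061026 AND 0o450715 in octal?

AND each oct digit independently (no carries):
  0&4=0, 6&5=4, 1&0=0, 0&7=0, 2&1=0, 6&5=4

0o040004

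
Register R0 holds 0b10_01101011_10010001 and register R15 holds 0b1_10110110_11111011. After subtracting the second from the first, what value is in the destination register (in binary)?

Subtract column by column in base 2:
  1-1 → 0
  0-1 → 1 (borrow)
  0-0-1 → 1 (borrow)
  0-1-1 → 0 (borrow)
  1-1-1 → 1 (borrow)
  0-1-1 → 0 (borrow)
  0-1-1 → 0 (borrow)
  1-1-1 → 1 (borrow)
  1-0-1 → 0
  1-1 → 0
  0-1 → 1 (borrow)
  1-0-1 → 0
  0-1 → 1 (borrow)
  1-1-1 → 1 (borrow)
  1-0-1 → 0
  0-1 → 1 (borrow)
  0-1-1 → 0 (borrow)
  1-0-1 → 0

0b1011010010010110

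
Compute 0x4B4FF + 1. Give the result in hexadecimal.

0x4B500

The trailing 2 digits are F (max in base 16), so adding 1 cascades: they roll to 0 and the next digit up increments.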